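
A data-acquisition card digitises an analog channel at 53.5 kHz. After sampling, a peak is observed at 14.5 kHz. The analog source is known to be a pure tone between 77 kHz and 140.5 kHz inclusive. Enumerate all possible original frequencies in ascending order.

Frequencies that alias to 14.5 kHz are k·fs ± 14.5 kHz for integer k ≥ 0.
k=0: 14.5 kHz.
k=1: 39 kHz, 68 kHz.
k=2: 92.5 kHz, 121.5 kHz.
k=3: 146 kHz, 175 kHz.
Within [77 kHz, 140.5 kHz]: 92.5 kHz, 121.5 kHz.

92.5 kHz, 121.5 kHz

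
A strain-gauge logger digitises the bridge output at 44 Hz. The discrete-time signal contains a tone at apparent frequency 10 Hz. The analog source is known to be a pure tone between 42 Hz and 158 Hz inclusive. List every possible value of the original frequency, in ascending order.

54 Hz, 78 Hz, 98 Hz, 122 Hz, 142 Hz

Frequencies that alias to 10 Hz are k·fs ± 10 Hz for integer k ≥ 0.
k=0: 10 Hz.
k=1: 34 Hz, 54 Hz.
k=2: 78 Hz, 98 Hz.
k=3: 122 Hz, 142 Hz.
k=4: 166 Hz, 186 Hz.
Within [42 Hz, 158 Hz]: 54 Hz, 78 Hz, 98 Hz, 122 Hz, 142 Hz.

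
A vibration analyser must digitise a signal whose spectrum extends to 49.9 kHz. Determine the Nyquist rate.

Nyquist rate = 2 × 49.9 kHz = 99.8 kHz.

99.8 kHz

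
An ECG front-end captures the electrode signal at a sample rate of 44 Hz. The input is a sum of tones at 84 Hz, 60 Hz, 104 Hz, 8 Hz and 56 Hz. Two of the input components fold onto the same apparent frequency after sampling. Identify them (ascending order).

fs/2 = 22 Hz.
84 Hz mod fs = 40 Hz.
40 Hz > fs/2 = 22 Hz, folds to fs − 40 Hz = 4 Hz.
60 Hz mod fs = 16 Hz.
16 Hz ≤ fs/2 = 22 Hz, appears at 16 Hz.
104 Hz mod fs = 16 Hz.
16 Hz ≤ fs/2 = 22 Hz, appears at 16 Hz.
8 Hz ≤ fs/2 = 22 Hz, passes unchanged.
56 Hz mod fs = 12 Hz.
12 Hz ≤ fs/2 = 22 Hz, appears at 12 Hz.
60 Hz and 104 Hz both map to 16 Hz.

60 Hz, 104 Hz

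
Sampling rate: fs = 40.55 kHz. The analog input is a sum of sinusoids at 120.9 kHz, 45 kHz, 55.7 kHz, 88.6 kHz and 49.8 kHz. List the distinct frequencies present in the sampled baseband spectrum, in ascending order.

fs/2 = 20.275 kHz.
120.9 kHz mod fs = 39.8 kHz.
39.8 kHz > fs/2 = 20.275 kHz, folds to fs − 39.8 kHz = 0.75 kHz.
45 kHz mod fs = 4.45 kHz.
4.45 kHz ≤ fs/2 = 20.275 kHz, appears at 4.45 kHz.
55.7 kHz mod fs = 15.15 kHz.
15.15 kHz ≤ fs/2 = 20.275 kHz, appears at 15.15 kHz.
88.6 kHz mod fs = 7.5 kHz.
7.5 kHz ≤ fs/2 = 20.275 kHz, appears at 7.5 kHz.
49.8 kHz mod fs = 9.25 kHz.
9.25 kHz ≤ fs/2 = 20.275 kHz, appears at 9.25 kHz.
Distinct values: {0.75 kHz, 4.45 kHz, 7.5 kHz, 9.25 kHz, 15.15 kHz}.

0.75 kHz, 4.45 kHz, 7.5 kHz, 9.25 kHz, 15.15 kHz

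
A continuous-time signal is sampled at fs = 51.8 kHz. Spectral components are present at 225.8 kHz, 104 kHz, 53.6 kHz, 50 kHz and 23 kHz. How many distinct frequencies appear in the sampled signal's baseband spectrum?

4

fs/2 = 25.9 kHz.
225.8 kHz mod fs = 18.6 kHz.
18.6 kHz ≤ fs/2 = 25.9 kHz, appears at 18.6 kHz.
104 kHz mod fs = 0.4 kHz.
0.4 kHz ≤ fs/2 = 25.9 kHz, appears at 0.4 kHz.
53.6 kHz mod fs = 1.8 kHz.
1.8 kHz ≤ fs/2 = 25.9 kHz, appears at 1.8 kHz.
50 kHz > fs/2 = 25.9 kHz, folds to fs − 50 kHz = 1.8 kHz.
23 kHz ≤ fs/2 = 25.9 kHz, passes unchanged.
Distinct values: {0.4 kHz, 1.8 kHz, 18.6 kHz, 23 kHz} → 4.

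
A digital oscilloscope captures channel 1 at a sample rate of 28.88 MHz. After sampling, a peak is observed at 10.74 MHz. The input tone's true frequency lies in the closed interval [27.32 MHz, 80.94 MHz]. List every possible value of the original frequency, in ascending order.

Frequencies that alias to 10.74 MHz are k·fs ± 10.74 MHz for integer k ≥ 0.
k=0: 10.74 MHz.
k=1: 18.14 MHz, 39.62 MHz.
k=2: 47.02 MHz, 68.5 MHz.
k=3: 75.9 MHz, 97.38 MHz.
k=4: 104.78 MHz, 126.26 MHz.
Within [27.32 MHz, 80.94 MHz]: 39.62 MHz, 47.02 MHz, 68.5 MHz, 75.9 MHz.

39.62 MHz, 47.02 MHz, 68.5 MHz, 75.9 MHz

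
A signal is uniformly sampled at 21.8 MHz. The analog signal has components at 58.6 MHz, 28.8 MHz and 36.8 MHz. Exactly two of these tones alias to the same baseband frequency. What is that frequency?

fs/2 = 10.9 MHz.
58.6 MHz mod fs = 15 MHz.
15 MHz > fs/2 = 10.9 MHz, folds to fs − 15 MHz = 6.8 MHz.
28.8 MHz mod fs = 7 MHz.
7 MHz ≤ fs/2 = 10.9 MHz, appears at 7 MHz.
36.8 MHz mod fs = 15 MHz.
15 MHz > fs/2 = 10.9 MHz, folds to fs − 15 MHz = 6.8 MHz.
36.8 MHz and 58.6 MHz both map to 6.8 MHz.

6.8 MHz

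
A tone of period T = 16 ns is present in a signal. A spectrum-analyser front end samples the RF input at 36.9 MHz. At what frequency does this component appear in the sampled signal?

T = 16 ns → f = 1/T = 62.5 MHz.
62.5 MHz mod fs = 25.6 MHz.
25.6 MHz > fs/2 = 18.45 MHz, folds to fs − 25.6 MHz = 11.3 MHz.

11.3 MHz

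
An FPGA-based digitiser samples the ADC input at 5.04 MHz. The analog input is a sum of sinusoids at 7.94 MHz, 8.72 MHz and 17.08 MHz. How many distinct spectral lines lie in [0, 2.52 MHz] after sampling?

fs/2 = 2.52 MHz.
7.94 MHz mod fs = 2.9 MHz.
2.9 MHz > fs/2 = 2.52 MHz, folds to fs − 2.9 MHz = 2.14 MHz.
8.72 MHz mod fs = 3.68 MHz.
3.68 MHz > fs/2 = 2.52 MHz, folds to fs − 3.68 MHz = 1.36 MHz.
17.08 MHz mod fs = 1.96 MHz.
1.96 MHz ≤ fs/2 = 2.52 MHz, appears at 1.96 MHz.
Distinct values: {1.36 MHz, 1.96 MHz, 2.14 MHz} → 3.

3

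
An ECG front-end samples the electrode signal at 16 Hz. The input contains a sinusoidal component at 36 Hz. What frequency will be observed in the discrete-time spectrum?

36 Hz mod fs = 4 Hz.
4 Hz ≤ fs/2 = 8 Hz, appears at 4 Hz.

4 Hz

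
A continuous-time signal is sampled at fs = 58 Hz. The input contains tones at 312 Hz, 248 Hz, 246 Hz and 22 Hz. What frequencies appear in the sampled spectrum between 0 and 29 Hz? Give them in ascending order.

14 Hz, 16 Hz, 22 Hz

fs/2 = 29 Hz.
312 Hz mod fs = 22 Hz.
22 Hz ≤ fs/2 = 29 Hz, appears at 22 Hz.
248 Hz mod fs = 16 Hz.
16 Hz ≤ fs/2 = 29 Hz, appears at 16 Hz.
246 Hz mod fs = 14 Hz.
14 Hz ≤ fs/2 = 29 Hz, appears at 14 Hz.
22 Hz ≤ fs/2 = 29 Hz, passes unchanged.
Distinct values: {14 Hz, 16 Hz, 22 Hz}.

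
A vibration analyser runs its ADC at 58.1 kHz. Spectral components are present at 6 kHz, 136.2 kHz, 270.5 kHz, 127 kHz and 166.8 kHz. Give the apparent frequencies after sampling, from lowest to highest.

fs/2 = 29.05 kHz.
6 kHz ≤ fs/2 = 29.05 kHz, passes unchanged.
136.2 kHz mod fs = 20 kHz.
20 kHz ≤ fs/2 = 29.05 kHz, appears at 20 kHz.
270.5 kHz mod fs = 38.1 kHz.
38.1 kHz > fs/2 = 29.05 kHz, folds to fs − 38.1 kHz = 20 kHz.
127 kHz mod fs = 10.8 kHz.
10.8 kHz ≤ fs/2 = 29.05 kHz, appears at 10.8 kHz.
166.8 kHz mod fs = 50.6 kHz.
50.6 kHz > fs/2 = 29.05 kHz, folds to fs − 50.6 kHz = 7.5 kHz.
Distinct values: {6 kHz, 7.5 kHz, 10.8 kHz, 20 kHz}.

6 kHz, 7.5 kHz, 10.8 kHz, 20 kHz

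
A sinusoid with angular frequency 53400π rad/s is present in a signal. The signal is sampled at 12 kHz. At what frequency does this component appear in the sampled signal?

2.7 kHz

ω = 53400π rad/s → f = ω/(2π) = 26700 Hz = 26.7 kHz.
26.7 kHz mod fs = 2.7 kHz.
2.7 kHz ≤ fs/2 = 6 kHz, appears at 2.7 kHz.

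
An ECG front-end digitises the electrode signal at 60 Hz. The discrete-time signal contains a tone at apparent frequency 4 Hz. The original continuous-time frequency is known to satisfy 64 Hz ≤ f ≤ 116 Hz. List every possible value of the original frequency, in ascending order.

64 Hz, 116 Hz

Frequencies that alias to 4 Hz are k·fs ± 4 Hz for integer k ≥ 0.
k=0: 4 Hz.
k=1: 56 Hz, 64 Hz.
k=2: 116 Hz, 124 Hz.
k=3: 176 Hz, 184 Hz.
Within [64 Hz, 116 Hz]: 64 Hz, 116 Hz.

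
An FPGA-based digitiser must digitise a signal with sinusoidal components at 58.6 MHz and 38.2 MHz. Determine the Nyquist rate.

117.2 MHz

Highest-frequency component: 58.6 MHz.
Nyquist rate = 2 × 58.6 MHz = 117.2 MHz.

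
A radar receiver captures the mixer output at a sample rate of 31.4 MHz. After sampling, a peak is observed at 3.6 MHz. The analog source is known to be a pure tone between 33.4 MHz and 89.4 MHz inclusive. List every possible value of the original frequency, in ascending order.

Frequencies that alias to 3.6 MHz are k·fs ± 3.6 MHz for integer k ≥ 0.
k=0: 3.6 MHz.
k=1: 27.8 MHz, 35 MHz.
k=2: 59.2 MHz, 66.4 MHz.
k=3: 90.6 MHz, 97.8 MHz.
Within [33.4 MHz, 89.4 MHz]: 35 MHz, 59.2 MHz, 66.4 MHz.

35 MHz, 59.2 MHz, 66.4 MHz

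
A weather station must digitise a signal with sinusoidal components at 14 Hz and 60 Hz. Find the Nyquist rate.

Highest-frequency component: 60 Hz.
Nyquist rate = 2 × 60 Hz = 120 Hz.

120 Hz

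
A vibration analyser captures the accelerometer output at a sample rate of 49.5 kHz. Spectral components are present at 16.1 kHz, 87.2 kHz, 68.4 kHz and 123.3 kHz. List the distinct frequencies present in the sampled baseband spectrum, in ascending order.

11.8 kHz, 16.1 kHz, 18.9 kHz, 24.3 kHz

fs/2 = 24.75 kHz.
16.1 kHz ≤ fs/2 = 24.75 kHz, passes unchanged.
87.2 kHz mod fs = 37.7 kHz.
37.7 kHz > fs/2 = 24.75 kHz, folds to fs − 37.7 kHz = 11.8 kHz.
68.4 kHz mod fs = 18.9 kHz.
18.9 kHz ≤ fs/2 = 24.75 kHz, appears at 18.9 kHz.
123.3 kHz mod fs = 24.3 kHz.
24.3 kHz ≤ fs/2 = 24.75 kHz, appears at 24.3 kHz.
Distinct values: {11.8 kHz, 16.1 kHz, 18.9 kHz, 24.3 kHz}.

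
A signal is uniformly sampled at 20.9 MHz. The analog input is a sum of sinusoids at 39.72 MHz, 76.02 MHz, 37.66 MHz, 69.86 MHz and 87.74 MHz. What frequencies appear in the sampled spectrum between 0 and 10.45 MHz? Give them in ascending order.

2.08 MHz, 4.14 MHz, 7.16 MHz, 7.58 MHz

fs/2 = 10.45 MHz.
39.72 MHz mod fs = 18.82 MHz.
18.82 MHz > fs/2 = 10.45 MHz, folds to fs − 18.82 MHz = 2.08 MHz.
76.02 MHz mod fs = 13.32 MHz.
13.32 MHz > fs/2 = 10.45 MHz, folds to fs − 13.32 MHz = 7.58 MHz.
37.66 MHz mod fs = 16.76 MHz.
16.76 MHz > fs/2 = 10.45 MHz, folds to fs − 16.76 MHz = 4.14 MHz.
69.86 MHz mod fs = 7.16 MHz.
7.16 MHz ≤ fs/2 = 10.45 MHz, appears at 7.16 MHz.
87.74 MHz mod fs = 4.14 MHz.
4.14 MHz ≤ fs/2 = 10.45 MHz, appears at 4.14 MHz.
Distinct values: {2.08 MHz, 4.14 MHz, 7.16 MHz, 7.58 MHz}.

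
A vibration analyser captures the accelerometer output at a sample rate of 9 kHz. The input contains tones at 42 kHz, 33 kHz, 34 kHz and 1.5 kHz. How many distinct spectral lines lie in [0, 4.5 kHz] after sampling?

3

fs/2 = 4.5 kHz.
42 kHz mod fs = 6 kHz.
6 kHz > fs/2 = 4.5 kHz, folds to fs − 6 kHz = 3 kHz.
33 kHz mod fs = 6 kHz.
6 kHz > fs/2 = 4.5 kHz, folds to fs − 6 kHz = 3 kHz.
34 kHz mod fs = 7 kHz.
7 kHz > fs/2 = 4.5 kHz, folds to fs − 7 kHz = 2 kHz.
1.5 kHz ≤ fs/2 = 4.5 kHz, passes unchanged.
Distinct values: {1.5 kHz, 2 kHz, 3 kHz} → 3.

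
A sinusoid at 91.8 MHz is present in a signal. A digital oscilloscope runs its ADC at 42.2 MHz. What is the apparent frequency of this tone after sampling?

91.8 MHz mod fs = 7.4 MHz.
7.4 MHz ≤ fs/2 = 21.1 MHz, appears at 7.4 MHz.

7.4 MHz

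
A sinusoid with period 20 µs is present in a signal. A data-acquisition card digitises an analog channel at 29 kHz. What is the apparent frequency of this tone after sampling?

T = 20 µs → f = 1/T = 50 kHz.
50 kHz mod fs = 21 kHz.
21 kHz > fs/2 = 14.5 kHz, folds to fs − 21 kHz = 8 kHz.

8 kHz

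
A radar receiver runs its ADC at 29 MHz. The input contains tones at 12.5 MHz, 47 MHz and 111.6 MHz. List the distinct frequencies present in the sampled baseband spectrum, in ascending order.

fs/2 = 14.5 MHz.
12.5 MHz ≤ fs/2 = 14.5 MHz, passes unchanged.
47 MHz mod fs = 18 MHz.
18 MHz > fs/2 = 14.5 MHz, folds to fs − 18 MHz = 11 MHz.
111.6 MHz mod fs = 24.6 MHz.
24.6 MHz > fs/2 = 14.5 MHz, folds to fs − 24.6 MHz = 4.4 MHz.
Distinct values: {4.4 MHz, 11 MHz, 12.5 MHz}.

4.4 MHz, 11 MHz, 12.5 MHz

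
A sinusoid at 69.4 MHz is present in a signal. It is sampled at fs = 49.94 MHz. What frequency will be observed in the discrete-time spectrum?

69.4 MHz mod fs = 19.46 MHz.
19.46 MHz ≤ fs/2 = 24.97 MHz, appears at 19.46 MHz.

19.46 MHz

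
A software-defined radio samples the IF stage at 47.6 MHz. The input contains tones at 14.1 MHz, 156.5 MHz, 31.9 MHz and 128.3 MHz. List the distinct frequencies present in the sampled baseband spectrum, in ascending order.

fs/2 = 23.8 MHz.
14.1 MHz ≤ fs/2 = 23.8 MHz, passes unchanged.
156.5 MHz mod fs = 13.7 MHz.
13.7 MHz ≤ fs/2 = 23.8 MHz, appears at 13.7 MHz.
31.9 MHz > fs/2 = 23.8 MHz, folds to fs − 31.9 MHz = 15.7 MHz.
128.3 MHz mod fs = 33.1 MHz.
33.1 MHz > fs/2 = 23.8 MHz, folds to fs − 33.1 MHz = 14.5 MHz.
Distinct values: {13.7 MHz, 14.1 MHz, 14.5 MHz, 15.7 MHz}.

13.7 MHz, 14.1 MHz, 14.5 MHz, 15.7 MHz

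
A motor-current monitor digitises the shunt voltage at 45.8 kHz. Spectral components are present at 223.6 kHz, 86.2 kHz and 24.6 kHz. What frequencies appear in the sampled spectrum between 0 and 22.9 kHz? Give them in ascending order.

fs/2 = 22.9 kHz.
223.6 kHz mod fs = 40.4 kHz.
40.4 kHz > fs/2 = 22.9 kHz, folds to fs − 40.4 kHz = 5.4 kHz.
86.2 kHz mod fs = 40.4 kHz.
40.4 kHz > fs/2 = 22.9 kHz, folds to fs − 40.4 kHz = 5.4 kHz.
24.6 kHz > fs/2 = 22.9 kHz, folds to fs − 24.6 kHz = 21.2 kHz.
Distinct values: {5.4 kHz, 21.2 kHz}.

5.4 kHz, 21.2 kHz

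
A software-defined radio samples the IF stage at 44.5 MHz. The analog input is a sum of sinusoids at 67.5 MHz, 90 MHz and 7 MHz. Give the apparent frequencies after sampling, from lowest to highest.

1 MHz, 7 MHz, 21.5 MHz

fs/2 = 22.25 MHz.
67.5 MHz mod fs = 23 MHz.
23 MHz > fs/2 = 22.25 MHz, folds to fs − 23 MHz = 21.5 MHz.
90 MHz mod fs = 1 MHz.
1 MHz ≤ fs/2 = 22.25 MHz, appears at 1 MHz.
7 MHz ≤ fs/2 = 22.25 MHz, passes unchanged.
Distinct values: {1 MHz, 7 MHz, 21.5 MHz}.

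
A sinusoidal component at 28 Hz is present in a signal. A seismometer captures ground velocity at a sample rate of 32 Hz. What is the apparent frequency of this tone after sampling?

4 Hz

28 Hz > fs/2 = 16 Hz, folds to fs − 28 Hz = 4 Hz.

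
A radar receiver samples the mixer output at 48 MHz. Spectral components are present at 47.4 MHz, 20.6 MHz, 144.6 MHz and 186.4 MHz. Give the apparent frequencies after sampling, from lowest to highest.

fs/2 = 24 MHz.
47.4 MHz > fs/2 = 24 MHz, folds to fs − 47.4 MHz = 0.6 MHz.
20.6 MHz ≤ fs/2 = 24 MHz, passes unchanged.
144.6 MHz mod fs = 0.6 MHz.
0.6 MHz ≤ fs/2 = 24 MHz, appears at 0.6 MHz.
186.4 MHz mod fs = 42.4 MHz.
42.4 MHz > fs/2 = 24 MHz, folds to fs − 42.4 MHz = 5.6 MHz.
Distinct values: {0.6 MHz, 5.6 MHz, 20.6 MHz}.

0.6 MHz, 5.6 MHz, 20.6 MHz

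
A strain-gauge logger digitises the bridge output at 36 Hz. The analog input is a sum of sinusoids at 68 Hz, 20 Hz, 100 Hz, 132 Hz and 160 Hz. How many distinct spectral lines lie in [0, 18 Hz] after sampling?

4

fs/2 = 18 Hz.
68 Hz mod fs = 32 Hz.
32 Hz > fs/2 = 18 Hz, folds to fs − 32 Hz = 4 Hz.
20 Hz > fs/2 = 18 Hz, folds to fs − 20 Hz = 16 Hz.
100 Hz mod fs = 28 Hz.
28 Hz > fs/2 = 18 Hz, folds to fs − 28 Hz = 8 Hz.
132 Hz mod fs = 24 Hz.
24 Hz > fs/2 = 18 Hz, folds to fs − 24 Hz = 12 Hz.
160 Hz mod fs = 16 Hz.
16 Hz ≤ fs/2 = 18 Hz, appears at 16 Hz.
Distinct values: {4 Hz, 8 Hz, 12 Hz, 16 Hz} → 4.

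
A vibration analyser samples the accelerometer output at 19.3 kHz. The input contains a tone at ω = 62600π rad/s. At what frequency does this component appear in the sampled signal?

ω = 62600π rad/s → f = ω/(2π) = 31300 Hz = 31.3 kHz.
31.3 kHz mod fs = 12 kHz.
12 kHz > fs/2 = 9.65 kHz, folds to fs − 12 kHz = 7.3 kHz.

7.3 kHz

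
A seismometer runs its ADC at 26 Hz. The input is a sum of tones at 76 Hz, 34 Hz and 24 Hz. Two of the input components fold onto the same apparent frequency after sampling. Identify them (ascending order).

fs/2 = 13 Hz.
76 Hz mod fs = 24 Hz.
24 Hz > fs/2 = 13 Hz, folds to fs − 24 Hz = 2 Hz.
34 Hz mod fs = 8 Hz.
8 Hz ≤ fs/2 = 13 Hz, appears at 8 Hz.
24 Hz > fs/2 = 13 Hz, folds to fs − 24 Hz = 2 Hz.
24 Hz and 76 Hz both map to 2 Hz.

24 Hz, 76 Hz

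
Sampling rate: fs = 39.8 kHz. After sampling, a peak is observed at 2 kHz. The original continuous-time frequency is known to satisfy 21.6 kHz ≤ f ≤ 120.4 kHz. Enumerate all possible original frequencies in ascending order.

37.8 kHz, 41.8 kHz, 77.6 kHz, 81.6 kHz, 117.4 kHz

Frequencies that alias to 2 kHz are k·fs ± 2 kHz for integer k ≥ 0.
k=0: 2 kHz.
k=1: 37.8 kHz, 41.8 kHz.
k=2: 77.6 kHz, 81.6 kHz.
k=3: 117.4 kHz, 121.4 kHz.
k=4: 157.2 kHz, 161.2 kHz.
Within [21.6 kHz, 120.4 kHz]: 37.8 kHz, 41.8 kHz, 77.6 kHz, 81.6 kHz, 117.4 kHz.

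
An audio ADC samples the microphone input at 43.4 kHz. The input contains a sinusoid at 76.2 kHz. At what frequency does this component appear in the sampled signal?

76.2 kHz mod fs = 32.8 kHz.
32.8 kHz > fs/2 = 21.7 kHz, folds to fs − 32.8 kHz = 10.6 kHz.

10.6 kHz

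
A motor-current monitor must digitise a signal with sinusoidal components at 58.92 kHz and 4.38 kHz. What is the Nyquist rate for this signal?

Highest-frequency component: 58.92 kHz.
Nyquist rate = 2 × 58.92 kHz = 117.84 kHz.

117.84 kHz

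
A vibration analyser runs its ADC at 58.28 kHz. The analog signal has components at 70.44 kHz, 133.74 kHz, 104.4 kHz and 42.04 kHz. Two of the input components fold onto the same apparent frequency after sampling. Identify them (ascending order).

fs/2 = 29.14 kHz.
70.44 kHz mod fs = 12.16 kHz.
12.16 kHz ≤ fs/2 = 29.14 kHz, appears at 12.16 kHz.
133.74 kHz mod fs = 17.18 kHz.
17.18 kHz ≤ fs/2 = 29.14 kHz, appears at 17.18 kHz.
104.4 kHz mod fs = 46.12 kHz.
46.12 kHz > fs/2 = 29.14 kHz, folds to fs − 46.12 kHz = 12.16 kHz.
42.04 kHz > fs/2 = 29.14 kHz, folds to fs − 42.04 kHz = 16.24 kHz.
70.44 kHz and 104.4 kHz both map to 12.16 kHz.

70.44 kHz, 104.4 kHz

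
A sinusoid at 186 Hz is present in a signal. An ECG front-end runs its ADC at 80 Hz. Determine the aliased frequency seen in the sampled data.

186 Hz mod fs = 26 Hz.
26 Hz ≤ fs/2 = 40 Hz, appears at 26 Hz.

26 Hz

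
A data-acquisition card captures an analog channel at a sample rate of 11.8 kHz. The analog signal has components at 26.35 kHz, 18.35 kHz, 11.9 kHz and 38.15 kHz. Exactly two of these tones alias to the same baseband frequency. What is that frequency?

2.75 kHz

fs/2 = 5.9 kHz.
26.35 kHz mod fs = 2.75 kHz.
2.75 kHz ≤ fs/2 = 5.9 kHz, appears at 2.75 kHz.
18.35 kHz mod fs = 6.55 kHz.
6.55 kHz > fs/2 = 5.9 kHz, folds to fs − 6.55 kHz = 5.25 kHz.
11.9 kHz mod fs = 0.1 kHz.
0.1 kHz ≤ fs/2 = 5.9 kHz, appears at 0.1 kHz.
38.15 kHz mod fs = 2.75 kHz.
2.75 kHz ≤ fs/2 = 5.9 kHz, appears at 2.75 kHz.
26.35 kHz and 38.15 kHz both map to 2.75 kHz.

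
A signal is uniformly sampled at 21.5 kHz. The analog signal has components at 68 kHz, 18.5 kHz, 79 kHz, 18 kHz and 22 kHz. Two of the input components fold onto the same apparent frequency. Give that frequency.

3.5 kHz

fs/2 = 10.75 kHz.
68 kHz mod fs = 3.5 kHz.
3.5 kHz ≤ fs/2 = 10.75 kHz, appears at 3.5 kHz.
18.5 kHz > fs/2 = 10.75 kHz, folds to fs − 18.5 kHz = 3 kHz.
79 kHz mod fs = 14.5 kHz.
14.5 kHz > fs/2 = 10.75 kHz, folds to fs − 14.5 kHz = 7 kHz.
18 kHz > fs/2 = 10.75 kHz, folds to fs − 18 kHz = 3.5 kHz.
22 kHz mod fs = 0.5 kHz.
0.5 kHz ≤ fs/2 = 10.75 kHz, appears at 0.5 kHz.
18 kHz and 68 kHz both map to 3.5 kHz.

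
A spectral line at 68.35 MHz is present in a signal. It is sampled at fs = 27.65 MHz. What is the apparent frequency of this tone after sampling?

13.05 MHz

68.35 MHz mod fs = 13.05 MHz.
13.05 MHz ≤ fs/2 = 13.825 MHz, appears at 13.05 MHz.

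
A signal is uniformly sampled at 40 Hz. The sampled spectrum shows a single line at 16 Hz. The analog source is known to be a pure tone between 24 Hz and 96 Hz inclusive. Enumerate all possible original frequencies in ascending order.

Frequencies that alias to 16 Hz are k·fs ± 16 Hz for integer k ≥ 0.
k=0: 16 Hz.
k=1: 24 Hz, 56 Hz.
k=2: 64 Hz, 96 Hz.
k=3: 104 Hz, 136 Hz.
Within [24 Hz, 96 Hz]: 24 Hz, 56 Hz, 64 Hz, 96 Hz.

24 Hz, 56 Hz, 64 Hz, 96 Hz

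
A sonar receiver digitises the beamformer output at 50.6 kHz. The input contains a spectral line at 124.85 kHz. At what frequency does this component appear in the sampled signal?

23.65 kHz

124.85 kHz mod fs = 23.65 kHz.
23.65 kHz ≤ fs/2 = 25.3 kHz, appears at 23.65 kHz.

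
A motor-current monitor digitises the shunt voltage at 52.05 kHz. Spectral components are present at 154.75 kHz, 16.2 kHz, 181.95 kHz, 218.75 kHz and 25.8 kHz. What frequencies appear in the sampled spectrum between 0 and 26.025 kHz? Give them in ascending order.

1.4 kHz, 10.55 kHz, 16.2 kHz, 25.8 kHz

fs/2 = 26.025 kHz.
154.75 kHz mod fs = 50.65 kHz.
50.65 kHz > fs/2 = 26.025 kHz, folds to fs − 50.65 kHz = 1.4 kHz.
16.2 kHz ≤ fs/2 = 26.025 kHz, passes unchanged.
181.95 kHz mod fs = 25.8 kHz.
25.8 kHz ≤ fs/2 = 26.025 kHz, appears at 25.8 kHz.
218.75 kHz mod fs = 10.55 kHz.
10.55 kHz ≤ fs/2 = 26.025 kHz, appears at 10.55 kHz.
25.8 kHz ≤ fs/2 = 26.025 kHz, passes unchanged.
Distinct values: {1.4 kHz, 10.55 kHz, 16.2 kHz, 25.8 kHz}.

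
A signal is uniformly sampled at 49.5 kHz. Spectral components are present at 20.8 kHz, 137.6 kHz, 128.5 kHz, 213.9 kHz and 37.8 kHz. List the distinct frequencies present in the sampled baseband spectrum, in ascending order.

10.9 kHz, 11.7 kHz, 15.9 kHz, 20 kHz, 20.8 kHz

fs/2 = 24.75 kHz.
20.8 kHz ≤ fs/2 = 24.75 kHz, passes unchanged.
137.6 kHz mod fs = 38.6 kHz.
38.6 kHz > fs/2 = 24.75 kHz, folds to fs − 38.6 kHz = 10.9 kHz.
128.5 kHz mod fs = 29.5 kHz.
29.5 kHz > fs/2 = 24.75 kHz, folds to fs − 29.5 kHz = 20 kHz.
213.9 kHz mod fs = 15.9 kHz.
15.9 kHz ≤ fs/2 = 24.75 kHz, appears at 15.9 kHz.
37.8 kHz > fs/2 = 24.75 kHz, folds to fs − 37.8 kHz = 11.7 kHz.
Distinct values: {10.9 kHz, 11.7 kHz, 15.9 kHz, 20 kHz, 20.8 kHz}.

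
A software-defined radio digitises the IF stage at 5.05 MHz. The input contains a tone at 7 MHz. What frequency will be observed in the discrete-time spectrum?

7 MHz mod fs = 1.95 MHz.
1.95 MHz ≤ fs/2 = 2.525 MHz, appears at 1.95 MHz.

1.95 MHz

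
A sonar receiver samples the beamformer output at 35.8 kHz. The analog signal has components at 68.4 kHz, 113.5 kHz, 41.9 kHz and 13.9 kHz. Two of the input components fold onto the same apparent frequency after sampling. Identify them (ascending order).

41.9 kHz, 113.5 kHz

fs/2 = 17.9 kHz.
68.4 kHz mod fs = 32.6 kHz.
32.6 kHz > fs/2 = 17.9 kHz, folds to fs − 32.6 kHz = 3.2 kHz.
113.5 kHz mod fs = 6.1 kHz.
6.1 kHz ≤ fs/2 = 17.9 kHz, appears at 6.1 kHz.
41.9 kHz mod fs = 6.1 kHz.
6.1 kHz ≤ fs/2 = 17.9 kHz, appears at 6.1 kHz.
13.9 kHz ≤ fs/2 = 17.9 kHz, passes unchanged.
41.9 kHz and 113.5 kHz both map to 6.1 kHz.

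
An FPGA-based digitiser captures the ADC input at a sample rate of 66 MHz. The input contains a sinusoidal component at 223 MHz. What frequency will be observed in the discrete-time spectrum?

25 MHz

223 MHz mod fs = 25 MHz.
25 MHz ≤ fs/2 = 33 MHz, appears at 25 MHz.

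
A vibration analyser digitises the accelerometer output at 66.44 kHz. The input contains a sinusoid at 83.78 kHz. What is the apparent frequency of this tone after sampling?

83.78 kHz mod fs = 17.34 kHz.
17.34 kHz ≤ fs/2 = 33.22 kHz, appears at 17.34 kHz.

17.34 kHz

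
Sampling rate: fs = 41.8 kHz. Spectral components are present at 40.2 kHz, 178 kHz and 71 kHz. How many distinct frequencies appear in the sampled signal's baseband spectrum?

fs/2 = 20.9 kHz.
40.2 kHz > fs/2 = 20.9 kHz, folds to fs − 40.2 kHz = 1.6 kHz.
178 kHz mod fs = 10.8 kHz.
10.8 kHz ≤ fs/2 = 20.9 kHz, appears at 10.8 kHz.
71 kHz mod fs = 29.2 kHz.
29.2 kHz > fs/2 = 20.9 kHz, folds to fs − 29.2 kHz = 12.6 kHz.
Distinct values: {1.6 kHz, 10.8 kHz, 12.6 kHz} → 3.

3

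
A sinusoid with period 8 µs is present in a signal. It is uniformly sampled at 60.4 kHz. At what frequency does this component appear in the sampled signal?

4.2 kHz

T = 8 µs → f = 1/T = 125 kHz.
125 kHz mod fs = 4.2 kHz.
4.2 kHz ≤ fs/2 = 30.2 kHz, appears at 4.2 kHz.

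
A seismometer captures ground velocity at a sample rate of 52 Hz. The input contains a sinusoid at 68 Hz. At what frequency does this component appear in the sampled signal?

16 Hz

68 Hz mod fs = 16 Hz.
16 Hz ≤ fs/2 = 26 Hz, appears at 16 Hz.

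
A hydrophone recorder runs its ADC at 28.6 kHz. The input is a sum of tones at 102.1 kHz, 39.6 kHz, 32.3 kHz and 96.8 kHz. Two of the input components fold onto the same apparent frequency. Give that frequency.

11 kHz

fs/2 = 14.3 kHz.
102.1 kHz mod fs = 16.3 kHz.
16.3 kHz > fs/2 = 14.3 kHz, folds to fs − 16.3 kHz = 12.3 kHz.
39.6 kHz mod fs = 11 kHz.
11 kHz ≤ fs/2 = 14.3 kHz, appears at 11 kHz.
32.3 kHz mod fs = 3.7 kHz.
3.7 kHz ≤ fs/2 = 14.3 kHz, appears at 3.7 kHz.
96.8 kHz mod fs = 11 kHz.
11 kHz ≤ fs/2 = 14.3 kHz, appears at 11 kHz.
39.6 kHz and 96.8 kHz both map to 11 kHz.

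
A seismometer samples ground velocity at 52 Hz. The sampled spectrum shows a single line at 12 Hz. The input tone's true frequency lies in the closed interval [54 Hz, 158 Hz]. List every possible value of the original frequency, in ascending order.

Frequencies that alias to 12 Hz are k·fs ± 12 Hz for integer k ≥ 0.
k=0: 12 Hz.
k=1: 40 Hz, 64 Hz.
k=2: 92 Hz, 116 Hz.
k=3: 144 Hz, 168 Hz.
k=4: 196 Hz, 220 Hz.
Within [54 Hz, 158 Hz]: 64 Hz, 92 Hz, 116 Hz, 144 Hz.

64 Hz, 92 Hz, 116 Hz, 144 Hz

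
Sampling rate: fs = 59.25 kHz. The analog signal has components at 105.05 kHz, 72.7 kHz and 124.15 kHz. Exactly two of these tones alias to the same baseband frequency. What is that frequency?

fs/2 = 29.625 kHz.
105.05 kHz mod fs = 45.8 kHz.
45.8 kHz > fs/2 = 29.625 kHz, folds to fs − 45.8 kHz = 13.45 kHz.
72.7 kHz mod fs = 13.45 kHz.
13.45 kHz ≤ fs/2 = 29.625 kHz, appears at 13.45 kHz.
124.15 kHz mod fs = 5.65 kHz.
5.65 kHz ≤ fs/2 = 29.625 kHz, appears at 5.65 kHz.
72.7 kHz and 105.05 kHz both map to 13.45 kHz.

13.45 kHz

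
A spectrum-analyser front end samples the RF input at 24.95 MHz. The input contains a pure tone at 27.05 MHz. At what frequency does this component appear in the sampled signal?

27.05 MHz mod fs = 2.1 MHz.
2.1 MHz ≤ fs/2 = 12.475 MHz, appears at 2.1 MHz.

2.1 MHz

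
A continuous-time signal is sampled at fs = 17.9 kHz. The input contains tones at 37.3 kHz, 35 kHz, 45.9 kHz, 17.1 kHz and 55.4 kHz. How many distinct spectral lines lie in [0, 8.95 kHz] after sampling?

4

fs/2 = 8.95 kHz.
37.3 kHz mod fs = 1.5 kHz.
1.5 kHz ≤ fs/2 = 8.95 kHz, appears at 1.5 kHz.
35 kHz mod fs = 17.1 kHz.
17.1 kHz > fs/2 = 8.95 kHz, folds to fs − 17.1 kHz = 0.8 kHz.
45.9 kHz mod fs = 10.1 kHz.
10.1 kHz > fs/2 = 8.95 kHz, folds to fs − 10.1 kHz = 7.8 kHz.
17.1 kHz > fs/2 = 8.95 kHz, folds to fs − 17.1 kHz = 0.8 kHz.
55.4 kHz mod fs = 1.7 kHz.
1.7 kHz ≤ fs/2 = 8.95 kHz, appears at 1.7 kHz.
Distinct values: {0.8 kHz, 1.5 kHz, 1.7 kHz, 7.8 kHz} → 4.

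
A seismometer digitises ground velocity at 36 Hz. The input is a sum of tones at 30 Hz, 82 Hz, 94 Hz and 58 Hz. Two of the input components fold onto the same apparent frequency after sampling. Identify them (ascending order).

58 Hz, 94 Hz

fs/2 = 18 Hz.
30 Hz > fs/2 = 18 Hz, folds to fs − 30 Hz = 6 Hz.
82 Hz mod fs = 10 Hz.
10 Hz ≤ fs/2 = 18 Hz, appears at 10 Hz.
94 Hz mod fs = 22 Hz.
22 Hz > fs/2 = 18 Hz, folds to fs − 22 Hz = 14 Hz.
58 Hz mod fs = 22 Hz.
22 Hz > fs/2 = 18 Hz, folds to fs − 22 Hz = 14 Hz.
58 Hz and 94 Hz both map to 14 Hz.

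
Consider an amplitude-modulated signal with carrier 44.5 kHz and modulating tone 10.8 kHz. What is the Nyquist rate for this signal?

AM sidebands sit at fc ± fm = 33.7 kHz and 55.3 kHz.
Highest-frequency component: 55.3 kHz.
Nyquist rate = 2 × 55.3 kHz = 110.6 kHz.

110.6 kHz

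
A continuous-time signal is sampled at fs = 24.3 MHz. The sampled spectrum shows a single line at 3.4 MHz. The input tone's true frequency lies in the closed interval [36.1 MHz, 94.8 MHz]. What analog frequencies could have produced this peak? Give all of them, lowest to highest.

45.2 MHz, 52 MHz, 69.5 MHz, 76.3 MHz, 93.8 MHz

Frequencies that alias to 3.4 MHz are k·fs ± 3.4 MHz for integer k ≥ 0.
k=0: 3.4 MHz.
k=1: 20.9 MHz, 27.7 MHz.
k=2: 45.2 MHz, 52 MHz.
k=3: 69.5 MHz, 76.3 MHz.
k=4: 93.8 MHz, 100.6 MHz.
k=5: 118.1 MHz, 124.9 MHz.
Within [36.1 MHz, 94.8 MHz]: 45.2 MHz, 52 MHz, 69.5 MHz, 76.3 MHz, 93.8 MHz.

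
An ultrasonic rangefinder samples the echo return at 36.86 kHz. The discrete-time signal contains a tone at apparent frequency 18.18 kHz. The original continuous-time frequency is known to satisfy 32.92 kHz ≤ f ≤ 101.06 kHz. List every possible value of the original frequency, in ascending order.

55.04 kHz, 55.54 kHz, 91.9 kHz, 92.4 kHz

Frequencies that alias to 18.18 kHz are k·fs ± 18.18 kHz for integer k ≥ 0.
k=0: 18.18 kHz.
k=1: 18.68 kHz, 55.04 kHz.
k=2: 55.54 kHz, 91.9 kHz.
k=3: 92.4 kHz, 128.76 kHz.
k=4: 129.26 kHz, 165.62 kHz.
Within [32.92 kHz, 101.06 kHz]: 55.04 kHz, 55.54 kHz, 91.9 kHz, 92.4 kHz.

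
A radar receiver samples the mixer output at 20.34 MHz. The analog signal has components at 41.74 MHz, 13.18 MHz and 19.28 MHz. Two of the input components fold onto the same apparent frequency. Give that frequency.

fs/2 = 10.17 MHz.
41.74 MHz mod fs = 1.06 MHz.
1.06 MHz ≤ fs/2 = 10.17 MHz, appears at 1.06 MHz.
13.18 MHz > fs/2 = 10.17 MHz, folds to fs − 13.18 MHz = 7.16 MHz.
19.28 MHz > fs/2 = 10.17 MHz, folds to fs − 19.28 MHz = 1.06 MHz.
19.28 MHz and 41.74 MHz both map to 1.06 MHz.

1.06 MHz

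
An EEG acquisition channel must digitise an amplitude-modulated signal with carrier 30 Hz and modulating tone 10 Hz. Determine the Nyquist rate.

80 Hz

AM sidebands sit at fc ± fm = 20 Hz and 40 Hz.
Highest-frequency component: 40 Hz.
Nyquist rate = 2 × 40 Hz = 80 Hz.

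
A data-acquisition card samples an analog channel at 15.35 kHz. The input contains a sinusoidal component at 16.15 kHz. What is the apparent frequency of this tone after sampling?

0.8 kHz

16.15 kHz mod fs = 0.8 kHz.
0.8 kHz ≤ fs/2 = 7.675 kHz, appears at 0.8 kHz.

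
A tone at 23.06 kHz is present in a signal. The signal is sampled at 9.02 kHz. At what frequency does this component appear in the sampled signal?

4 kHz

23.06 kHz mod fs = 5.02 kHz.
5.02 kHz > fs/2 = 4.51 kHz, folds to fs − 5.02 kHz = 4 kHz.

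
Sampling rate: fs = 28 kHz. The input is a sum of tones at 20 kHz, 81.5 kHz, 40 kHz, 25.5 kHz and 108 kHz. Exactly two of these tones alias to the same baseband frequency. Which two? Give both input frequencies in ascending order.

fs/2 = 14 kHz.
20 kHz > fs/2 = 14 kHz, folds to fs − 20 kHz = 8 kHz.
81.5 kHz mod fs = 25.5 kHz.
25.5 kHz > fs/2 = 14 kHz, folds to fs − 25.5 kHz = 2.5 kHz.
40 kHz mod fs = 12 kHz.
12 kHz ≤ fs/2 = 14 kHz, appears at 12 kHz.
25.5 kHz > fs/2 = 14 kHz, folds to fs − 25.5 kHz = 2.5 kHz.
108 kHz mod fs = 24 kHz.
24 kHz > fs/2 = 14 kHz, folds to fs − 24 kHz = 4 kHz.
25.5 kHz and 81.5 kHz both map to 2.5 kHz.

25.5 kHz, 81.5 kHz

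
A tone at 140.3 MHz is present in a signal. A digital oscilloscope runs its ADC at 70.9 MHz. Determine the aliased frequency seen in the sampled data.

140.3 MHz mod fs = 69.4 MHz.
69.4 MHz > fs/2 = 35.45 MHz, folds to fs − 69.4 MHz = 1.5 MHz.

1.5 MHz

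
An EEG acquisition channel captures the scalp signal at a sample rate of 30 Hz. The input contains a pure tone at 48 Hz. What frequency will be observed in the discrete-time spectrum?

48 Hz mod fs = 18 Hz.
18 Hz > fs/2 = 15 Hz, folds to fs − 18 Hz = 12 Hz.

12 Hz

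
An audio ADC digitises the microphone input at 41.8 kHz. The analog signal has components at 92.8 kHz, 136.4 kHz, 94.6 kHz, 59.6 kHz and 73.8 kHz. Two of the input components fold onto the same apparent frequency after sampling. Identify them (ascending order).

fs/2 = 20.9 kHz.
92.8 kHz mod fs = 9.2 kHz.
9.2 kHz ≤ fs/2 = 20.9 kHz, appears at 9.2 kHz.
136.4 kHz mod fs = 11 kHz.
11 kHz ≤ fs/2 = 20.9 kHz, appears at 11 kHz.
94.6 kHz mod fs = 11 kHz.
11 kHz ≤ fs/2 = 20.9 kHz, appears at 11 kHz.
59.6 kHz mod fs = 17.8 kHz.
17.8 kHz ≤ fs/2 = 20.9 kHz, appears at 17.8 kHz.
73.8 kHz mod fs = 32 kHz.
32 kHz > fs/2 = 20.9 kHz, folds to fs − 32 kHz = 9.8 kHz.
94.6 kHz and 136.4 kHz both map to 11 kHz.

94.6 kHz, 136.4 kHz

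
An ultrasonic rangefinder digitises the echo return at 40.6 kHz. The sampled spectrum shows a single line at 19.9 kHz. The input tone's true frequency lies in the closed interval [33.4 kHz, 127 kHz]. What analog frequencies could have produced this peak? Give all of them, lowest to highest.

60.5 kHz, 61.3 kHz, 101.1 kHz, 101.9 kHz

Frequencies that alias to 19.9 kHz are k·fs ± 19.9 kHz for integer k ≥ 0.
k=0: 19.9 kHz.
k=1: 20.7 kHz, 60.5 kHz.
k=2: 61.3 kHz, 101.1 kHz.
k=3: 101.9 kHz, 141.7 kHz.
k=4: 142.5 kHz, 182.3 kHz.
Within [33.4 kHz, 127 kHz]: 60.5 kHz, 61.3 kHz, 101.1 kHz, 101.9 kHz.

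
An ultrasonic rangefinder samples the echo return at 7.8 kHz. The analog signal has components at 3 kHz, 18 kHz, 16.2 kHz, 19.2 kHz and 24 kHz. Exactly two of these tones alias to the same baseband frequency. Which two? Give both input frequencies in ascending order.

16.2 kHz, 24 kHz

fs/2 = 3.9 kHz.
3 kHz ≤ fs/2 = 3.9 kHz, passes unchanged.
18 kHz mod fs = 2.4 kHz.
2.4 kHz ≤ fs/2 = 3.9 kHz, appears at 2.4 kHz.
16.2 kHz mod fs = 0.6 kHz.
0.6 kHz ≤ fs/2 = 3.9 kHz, appears at 0.6 kHz.
19.2 kHz mod fs = 3.6 kHz.
3.6 kHz ≤ fs/2 = 3.9 kHz, appears at 3.6 kHz.
24 kHz mod fs = 0.6 kHz.
0.6 kHz ≤ fs/2 = 3.9 kHz, appears at 0.6 kHz.
16.2 kHz and 24 kHz both map to 0.6 kHz.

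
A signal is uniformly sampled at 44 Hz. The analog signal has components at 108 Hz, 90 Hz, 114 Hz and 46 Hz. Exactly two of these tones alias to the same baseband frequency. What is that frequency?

fs/2 = 22 Hz.
108 Hz mod fs = 20 Hz.
20 Hz ≤ fs/2 = 22 Hz, appears at 20 Hz.
90 Hz mod fs = 2 Hz.
2 Hz ≤ fs/2 = 22 Hz, appears at 2 Hz.
114 Hz mod fs = 26 Hz.
26 Hz > fs/2 = 22 Hz, folds to fs − 26 Hz = 18 Hz.
46 Hz mod fs = 2 Hz.
2 Hz ≤ fs/2 = 22 Hz, appears at 2 Hz.
46 Hz and 90 Hz both map to 2 Hz.

2 Hz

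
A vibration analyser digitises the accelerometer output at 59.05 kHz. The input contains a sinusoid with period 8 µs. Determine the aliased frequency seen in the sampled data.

T = 8 µs → f = 1/T = 125 kHz.
125 kHz mod fs = 6.9 kHz.
6.9 kHz ≤ fs/2 = 29.525 kHz, appears at 6.9 kHz.

6.9 kHz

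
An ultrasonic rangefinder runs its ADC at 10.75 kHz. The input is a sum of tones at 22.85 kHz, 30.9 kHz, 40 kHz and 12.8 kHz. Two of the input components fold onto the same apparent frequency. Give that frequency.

1.35 kHz

fs/2 = 5.375 kHz.
22.85 kHz mod fs = 1.35 kHz.
1.35 kHz ≤ fs/2 = 5.375 kHz, appears at 1.35 kHz.
30.9 kHz mod fs = 9.4 kHz.
9.4 kHz > fs/2 = 5.375 kHz, folds to fs − 9.4 kHz = 1.35 kHz.
40 kHz mod fs = 7.75 kHz.
7.75 kHz > fs/2 = 5.375 kHz, folds to fs − 7.75 kHz = 3 kHz.
12.8 kHz mod fs = 2.05 kHz.
2.05 kHz ≤ fs/2 = 5.375 kHz, appears at 2.05 kHz.
22.85 kHz and 30.9 kHz both map to 1.35 kHz.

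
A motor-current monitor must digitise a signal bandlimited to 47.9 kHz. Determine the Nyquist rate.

95.8 kHz

Nyquist rate = 2 × 47.9 kHz = 95.8 kHz.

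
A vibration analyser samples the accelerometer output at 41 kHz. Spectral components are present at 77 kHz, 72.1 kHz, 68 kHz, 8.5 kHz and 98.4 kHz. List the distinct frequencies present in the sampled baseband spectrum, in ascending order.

fs/2 = 20.5 kHz.
77 kHz mod fs = 36 kHz.
36 kHz > fs/2 = 20.5 kHz, folds to fs − 36 kHz = 5 kHz.
72.1 kHz mod fs = 31.1 kHz.
31.1 kHz > fs/2 = 20.5 kHz, folds to fs − 31.1 kHz = 9.9 kHz.
68 kHz mod fs = 27 kHz.
27 kHz > fs/2 = 20.5 kHz, folds to fs − 27 kHz = 14 kHz.
8.5 kHz ≤ fs/2 = 20.5 kHz, passes unchanged.
98.4 kHz mod fs = 16.4 kHz.
16.4 kHz ≤ fs/2 = 20.5 kHz, appears at 16.4 kHz.
Distinct values: {5 kHz, 8.5 kHz, 9.9 kHz, 14 kHz, 16.4 kHz}.

5 kHz, 8.5 kHz, 9.9 kHz, 14 kHz, 16.4 kHz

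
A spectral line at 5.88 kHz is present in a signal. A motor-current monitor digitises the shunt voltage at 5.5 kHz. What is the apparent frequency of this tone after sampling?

5.88 kHz mod fs = 0.38 kHz.
0.38 kHz ≤ fs/2 = 2.75 kHz, appears at 0.38 kHz.

0.38 kHz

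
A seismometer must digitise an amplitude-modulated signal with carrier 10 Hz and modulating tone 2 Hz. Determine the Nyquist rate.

24 Hz

AM sidebands sit at fc ± fm = 8 Hz and 12 Hz.
Highest-frequency component: 12 Hz.
Nyquist rate = 2 × 12 Hz = 24 Hz.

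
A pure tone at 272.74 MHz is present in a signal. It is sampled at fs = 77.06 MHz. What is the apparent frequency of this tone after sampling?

272.74 MHz mod fs = 41.56 MHz.
41.56 MHz > fs/2 = 38.53 MHz, folds to fs − 41.56 MHz = 35.5 MHz.

35.5 MHz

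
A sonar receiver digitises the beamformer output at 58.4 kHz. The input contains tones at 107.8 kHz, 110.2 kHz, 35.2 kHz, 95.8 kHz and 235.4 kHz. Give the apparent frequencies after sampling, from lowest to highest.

1.8 kHz, 6.6 kHz, 9 kHz, 21 kHz, 23.2 kHz

fs/2 = 29.2 kHz.
107.8 kHz mod fs = 49.4 kHz.
49.4 kHz > fs/2 = 29.2 kHz, folds to fs − 49.4 kHz = 9 kHz.
110.2 kHz mod fs = 51.8 kHz.
51.8 kHz > fs/2 = 29.2 kHz, folds to fs − 51.8 kHz = 6.6 kHz.
35.2 kHz > fs/2 = 29.2 kHz, folds to fs − 35.2 kHz = 23.2 kHz.
95.8 kHz mod fs = 37.4 kHz.
37.4 kHz > fs/2 = 29.2 kHz, folds to fs − 37.4 kHz = 21 kHz.
235.4 kHz mod fs = 1.8 kHz.
1.8 kHz ≤ fs/2 = 29.2 kHz, appears at 1.8 kHz.
Distinct values: {1.8 kHz, 6.6 kHz, 9 kHz, 21 kHz, 23.2 kHz}.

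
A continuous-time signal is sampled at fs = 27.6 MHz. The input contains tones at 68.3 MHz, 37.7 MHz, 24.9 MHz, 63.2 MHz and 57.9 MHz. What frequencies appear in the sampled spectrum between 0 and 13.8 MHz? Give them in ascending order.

2.7 MHz, 8 MHz, 10.1 MHz, 13.1 MHz

fs/2 = 13.8 MHz.
68.3 MHz mod fs = 13.1 MHz.
13.1 MHz ≤ fs/2 = 13.8 MHz, appears at 13.1 MHz.
37.7 MHz mod fs = 10.1 MHz.
10.1 MHz ≤ fs/2 = 13.8 MHz, appears at 10.1 MHz.
24.9 MHz > fs/2 = 13.8 MHz, folds to fs − 24.9 MHz = 2.7 MHz.
63.2 MHz mod fs = 8 MHz.
8 MHz ≤ fs/2 = 13.8 MHz, appears at 8 MHz.
57.9 MHz mod fs = 2.7 MHz.
2.7 MHz ≤ fs/2 = 13.8 MHz, appears at 2.7 MHz.
Distinct values: {2.7 MHz, 8 MHz, 10.1 MHz, 13.1 MHz}.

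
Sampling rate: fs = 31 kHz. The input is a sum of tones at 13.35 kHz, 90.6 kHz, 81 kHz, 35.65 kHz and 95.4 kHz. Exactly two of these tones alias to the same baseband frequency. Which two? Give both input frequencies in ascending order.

90.6 kHz, 95.4 kHz

fs/2 = 15.5 kHz.
13.35 kHz ≤ fs/2 = 15.5 kHz, passes unchanged.
90.6 kHz mod fs = 28.6 kHz.
28.6 kHz > fs/2 = 15.5 kHz, folds to fs − 28.6 kHz = 2.4 kHz.
81 kHz mod fs = 19 kHz.
19 kHz > fs/2 = 15.5 kHz, folds to fs − 19 kHz = 12 kHz.
35.65 kHz mod fs = 4.65 kHz.
4.65 kHz ≤ fs/2 = 15.5 kHz, appears at 4.65 kHz.
95.4 kHz mod fs = 2.4 kHz.
2.4 kHz ≤ fs/2 = 15.5 kHz, appears at 2.4 kHz.
90.6 kHz and 95.4 kHz both map to 2.4 kHz.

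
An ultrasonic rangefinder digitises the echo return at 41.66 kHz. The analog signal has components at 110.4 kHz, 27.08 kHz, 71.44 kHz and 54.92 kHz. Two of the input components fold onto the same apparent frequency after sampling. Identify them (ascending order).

fs/2 = 20.83 kHz.
110.4 kHz mod fs = 27.08 kHz.
27.08 kHz > fs/2 = 20.83 kHz, folds to fs − 27.08 kHz = 14.58 kHz.
27.08 kHz > fs/2 = 20.83 kHz, folds to fs − 27.08 kHz = 14.58 kHz.
71.44 kHz mod fs = 29.78 kHz.
29.78 kHz > fs/2 = 20.83 kHz, folds to fs − 29.78 kHz = 11.88 kHz.
54.92 kHz mod fs = 13.26 kHz.
13.26 kHz ≤ fs/2 = 20.83 kHz, appears at 13.26 kHz.
27.08 kHz and 110.4 kHz both map to 14.58 kHz.

27.08 kHz, 110.4 kHz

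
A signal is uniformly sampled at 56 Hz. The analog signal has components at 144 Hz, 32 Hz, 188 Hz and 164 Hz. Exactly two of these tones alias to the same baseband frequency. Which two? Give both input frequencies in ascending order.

32 Hz, 144 Hz

fs/2 = 28 Hz.
144 Hz mod fs = 32 Hz.
32 Hz > fs/2 = 28 Hz, folds to fs − 32 Hz = 24 Hz.
32 Hz > fs/2 = 28 Hz, folds to fs − 32 Hz = 24 Hz.
188 Hz mod fs = 20 Hz.
20 Hz ≤ fs/2 = 28 Hz, appears at 20 Hz.
164 Hz mod fs = 52 Hz.
52 Hz > fs/2 = 28 Hz, folds to fs − 52 Hz = 4 Hz.
32 Hz and 144 Hz both map to 24 Hz.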